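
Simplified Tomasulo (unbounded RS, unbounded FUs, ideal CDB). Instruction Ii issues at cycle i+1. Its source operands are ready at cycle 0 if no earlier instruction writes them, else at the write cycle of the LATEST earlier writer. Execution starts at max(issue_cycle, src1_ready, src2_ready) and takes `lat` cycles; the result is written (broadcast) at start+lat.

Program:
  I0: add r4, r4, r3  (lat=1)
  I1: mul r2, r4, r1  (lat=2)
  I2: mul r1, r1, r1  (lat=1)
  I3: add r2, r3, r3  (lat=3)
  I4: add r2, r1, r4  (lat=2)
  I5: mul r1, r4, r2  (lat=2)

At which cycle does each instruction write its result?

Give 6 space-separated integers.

I0 add r4: issue@1 deps=(None,None) exec_start@1 write@2
I1 mul r2: issue@2 deps=(0,None) exec_start@2 write@4
I2 mul r1: issue@3 deps=(None,None) exec_start@3 write@4
I3 add r2: issue@4 deps=(None,None) exec_start@4 write@7
I4 add r2: issue@5 deps=(2,0) exec_start@5 write@7
I5 mul r1: issue@6 deps=(0,4) exec_start@7 write@9

Answer: 2 4 4 7 7 9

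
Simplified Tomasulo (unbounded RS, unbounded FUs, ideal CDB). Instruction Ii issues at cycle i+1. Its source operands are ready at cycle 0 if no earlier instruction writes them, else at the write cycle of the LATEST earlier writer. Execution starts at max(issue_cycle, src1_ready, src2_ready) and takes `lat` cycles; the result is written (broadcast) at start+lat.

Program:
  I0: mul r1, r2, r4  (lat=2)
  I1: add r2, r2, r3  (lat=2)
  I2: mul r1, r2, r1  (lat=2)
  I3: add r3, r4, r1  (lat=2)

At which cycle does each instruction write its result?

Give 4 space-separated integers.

Answer: 3 4 6 8

Derivation:
I0 mul r1: issue@1 deps=(None,None) exec_start@1 write@3
I1 add r2: issue@2 deps=(None,None) exec_start@2 write@4
I2 mul r1: issue@3 deps=(1,0) exec_start@4 write@6
I3 add r3: issue@4 deps=(None,2) exec_start@6 write@8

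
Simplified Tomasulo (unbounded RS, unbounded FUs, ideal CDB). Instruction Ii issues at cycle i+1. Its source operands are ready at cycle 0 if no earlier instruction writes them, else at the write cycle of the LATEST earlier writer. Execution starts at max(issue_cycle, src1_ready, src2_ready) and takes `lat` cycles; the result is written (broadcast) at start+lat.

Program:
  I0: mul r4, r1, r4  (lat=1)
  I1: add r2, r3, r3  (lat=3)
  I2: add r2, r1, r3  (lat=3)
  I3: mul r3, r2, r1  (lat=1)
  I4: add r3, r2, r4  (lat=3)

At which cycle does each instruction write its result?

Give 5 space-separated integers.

I0 mul r4: issue@1 deps=(None,None) exec_start@1 write@2
I1 add r2: issue@2 deps=(None,None) exec_start@2 write@5
I2 add r2: issue@3 deps=(None,None) exec_start@3 write@6
I3 mul r3: issue@4 deps=(2,None) exec_start@6 write@7
I4 add r3: issue@5 deps=(2,0) exec_start@6 write@9

Answer: 2 5 6 7 9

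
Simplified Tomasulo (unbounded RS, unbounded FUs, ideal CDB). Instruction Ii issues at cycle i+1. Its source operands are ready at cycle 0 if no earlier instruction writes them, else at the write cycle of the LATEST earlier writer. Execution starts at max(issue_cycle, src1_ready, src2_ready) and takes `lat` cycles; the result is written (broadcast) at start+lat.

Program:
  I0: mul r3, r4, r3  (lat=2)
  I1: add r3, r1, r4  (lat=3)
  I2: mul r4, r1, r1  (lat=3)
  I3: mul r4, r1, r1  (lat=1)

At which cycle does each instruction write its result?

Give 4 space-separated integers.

I0 mul r3: issue@1 deps=(None,None) exec_start@1 write@3
I1 add r3: issue@2 deps=(None,None) exec_start@2 write@5
I2 mul r4: issue@3 deps=(None,None) exec_start@3 write@6
I3 mul r4: issue@4 deps=(None,None) exec_start@4 write@5

Answer: 3 5 6 5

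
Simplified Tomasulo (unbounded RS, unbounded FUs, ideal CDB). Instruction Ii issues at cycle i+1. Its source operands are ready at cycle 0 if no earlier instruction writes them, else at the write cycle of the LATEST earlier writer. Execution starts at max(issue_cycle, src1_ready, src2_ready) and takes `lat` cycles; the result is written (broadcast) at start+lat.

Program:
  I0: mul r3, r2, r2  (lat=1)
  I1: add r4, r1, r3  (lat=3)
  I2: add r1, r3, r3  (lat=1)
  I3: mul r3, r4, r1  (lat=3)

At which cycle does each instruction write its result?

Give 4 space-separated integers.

I0 mul r3: issue@1 deps=(None,None) exec_start@1 write@2
I1 add r4: issue@2 deps=(None,0) exec_start@2 write@5
I2 add r1: issue@3 deps=(0,0) exec_start@3 write@4
I3 mul r3: issue@4 deps=(1,2) exec_start@5 write@8

Answer: 2 5 4 8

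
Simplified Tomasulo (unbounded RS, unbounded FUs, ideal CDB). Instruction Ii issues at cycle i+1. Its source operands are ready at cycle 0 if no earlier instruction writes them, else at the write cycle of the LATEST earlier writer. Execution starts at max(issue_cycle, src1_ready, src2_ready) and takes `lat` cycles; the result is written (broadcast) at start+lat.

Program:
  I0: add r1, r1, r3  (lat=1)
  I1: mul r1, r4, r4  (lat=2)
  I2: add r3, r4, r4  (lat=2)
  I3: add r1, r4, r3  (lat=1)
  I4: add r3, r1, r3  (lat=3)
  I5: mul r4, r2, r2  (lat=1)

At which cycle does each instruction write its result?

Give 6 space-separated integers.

Answer: 2 4 5 6 9 7

Derivation:
I0 add r1: issue@1 deps=(None,None) exec_start@1 write@2
I1 mul r1: issue@2 deps=(None,None) exec_start@2 write@4
I2 add r3: issue@3 deps=(None,None) exec_start@3 write@5
I3 add r1: issue@4 deps=(None,2) exec_start@5 write@6
I4 add r3: issue@5 deps=(3,2) exec_start@6 write@9
I5 mul r4: issue@6 deps=(None,None) exec_start@6 write@7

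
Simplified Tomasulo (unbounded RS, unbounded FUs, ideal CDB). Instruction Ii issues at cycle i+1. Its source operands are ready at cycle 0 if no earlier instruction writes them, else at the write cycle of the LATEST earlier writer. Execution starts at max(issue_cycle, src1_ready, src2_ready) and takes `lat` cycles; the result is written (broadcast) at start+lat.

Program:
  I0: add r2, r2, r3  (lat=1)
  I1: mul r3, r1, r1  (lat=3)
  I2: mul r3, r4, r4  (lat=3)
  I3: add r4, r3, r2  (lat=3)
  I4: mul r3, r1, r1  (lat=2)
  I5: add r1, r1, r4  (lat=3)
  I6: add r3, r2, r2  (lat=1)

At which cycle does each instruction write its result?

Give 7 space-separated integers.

I0 add r2: issue@1 deps=(None,None) exec_start@1 write@2
I1 mul r3: issue@2 deps=(None,None) exec_start@2 write@5
I2 mul r3: issue@3 deps=(None,None) exec_start@3 write@6
I3 add r4: issue@4 deps=(2,0) exec_start@6 write@9
I4 mul r3: issue@5 deps=(None,None) exec_start@5 write@7
I5 add r1: issue@6 deps=(None,3) exec_start@9 write@12
I6 add r3: issue@7 deps=(0,0) exec_start@7 write@8

Answer: 2 5 6 9 7 12 8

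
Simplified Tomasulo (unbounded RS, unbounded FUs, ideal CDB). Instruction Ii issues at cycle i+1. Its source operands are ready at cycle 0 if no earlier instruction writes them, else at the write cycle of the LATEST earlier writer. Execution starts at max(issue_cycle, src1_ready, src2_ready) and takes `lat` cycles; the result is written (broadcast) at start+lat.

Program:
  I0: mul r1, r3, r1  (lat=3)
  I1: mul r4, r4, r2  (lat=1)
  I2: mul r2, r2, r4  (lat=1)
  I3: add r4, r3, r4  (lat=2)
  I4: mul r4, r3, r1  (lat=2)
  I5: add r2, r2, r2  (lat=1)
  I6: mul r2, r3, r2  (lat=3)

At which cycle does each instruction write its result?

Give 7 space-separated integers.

Answer: 4 3 4 6 7 7 10

Derivation:
I0 mul r1: issue@1 deps=(None,None) exec_start@1 write@4
I1 mul r4: issue@2 deps=(None,None) exec_start@2 write@3
I2 mul r2: issue@3 deps=(None,1) exec_start@3 write@4
I3 add r4: issue@4 deps=(None,1) exec_start@4 write@6
I4 mul r4: issue@5 deps=(None,0) exec_start@5 write@7
I5 add r2: issue@6 deps=(2,2) exec_start@6 write@7
I6 mul r2: issue@7 deps=(None,5) exec_start@7 write@10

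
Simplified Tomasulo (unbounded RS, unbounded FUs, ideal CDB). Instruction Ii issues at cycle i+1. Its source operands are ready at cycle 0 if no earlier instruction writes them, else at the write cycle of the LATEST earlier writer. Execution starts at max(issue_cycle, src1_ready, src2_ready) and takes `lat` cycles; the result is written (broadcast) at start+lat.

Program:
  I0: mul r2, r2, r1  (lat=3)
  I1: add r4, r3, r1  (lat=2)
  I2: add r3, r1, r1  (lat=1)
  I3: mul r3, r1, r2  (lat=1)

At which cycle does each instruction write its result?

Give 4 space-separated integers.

I0 mul r2: issue@1 deps=(None,None) exec_start@1 write@4
I1 add r4: issue@2 deps=(None,None) exec_start@2 write@4
I2 add r3: issue@3 deps=(None,None) exec_start@3 write@4
I3 mul r3: issue@4 deps=(None,0) exec_start@4 write@5

Answer: 4 4 4 5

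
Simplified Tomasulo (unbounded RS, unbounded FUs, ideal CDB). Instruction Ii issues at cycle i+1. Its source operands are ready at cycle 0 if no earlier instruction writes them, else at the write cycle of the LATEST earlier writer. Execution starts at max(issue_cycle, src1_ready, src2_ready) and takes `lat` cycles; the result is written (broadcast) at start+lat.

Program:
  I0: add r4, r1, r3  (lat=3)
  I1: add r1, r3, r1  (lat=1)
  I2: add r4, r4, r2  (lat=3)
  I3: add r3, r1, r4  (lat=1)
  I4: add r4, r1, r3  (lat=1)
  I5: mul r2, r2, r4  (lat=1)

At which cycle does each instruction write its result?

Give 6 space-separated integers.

Answer: 4 3 7 8 9 10

Derivation:
I0 add r4: issue@1 deps=(None,None) exec_start@1 write@4
I1 add r1: issue@2 deps=(None,None) exec_start@2 write@3
I2 add r4: issue@3 deps=(0,None) exec_start@4 write@7
I3 add r3: issue@4 deps=(1,2) exec_start@7 write@8
I4 add r4: issue@5 deps=(1,3) exec_start@8 write@9
I5 mul r2: issue@6 deps=(None,4) exec_start@9 write@10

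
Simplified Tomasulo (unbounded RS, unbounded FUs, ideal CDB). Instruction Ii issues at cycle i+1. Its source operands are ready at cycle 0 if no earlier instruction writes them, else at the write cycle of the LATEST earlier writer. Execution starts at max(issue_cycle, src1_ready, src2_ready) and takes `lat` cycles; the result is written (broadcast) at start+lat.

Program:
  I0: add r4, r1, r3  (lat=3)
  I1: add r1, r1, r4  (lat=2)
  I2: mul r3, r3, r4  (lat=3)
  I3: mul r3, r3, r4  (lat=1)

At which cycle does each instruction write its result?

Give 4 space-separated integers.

Answer: 4 6 7 8

Derivation:
I0 add r4: issue@1 deps=(None,None) exec_start@1 write@4
I1 add r1: issue@2 deps=(None,0) exec_start@4 write@6
I2 mul r3: issue@3 deps=(None,0) exec_start@4 write@7
I3 mul r3: issue@4 deps=(2,0) exec_start@7 write@8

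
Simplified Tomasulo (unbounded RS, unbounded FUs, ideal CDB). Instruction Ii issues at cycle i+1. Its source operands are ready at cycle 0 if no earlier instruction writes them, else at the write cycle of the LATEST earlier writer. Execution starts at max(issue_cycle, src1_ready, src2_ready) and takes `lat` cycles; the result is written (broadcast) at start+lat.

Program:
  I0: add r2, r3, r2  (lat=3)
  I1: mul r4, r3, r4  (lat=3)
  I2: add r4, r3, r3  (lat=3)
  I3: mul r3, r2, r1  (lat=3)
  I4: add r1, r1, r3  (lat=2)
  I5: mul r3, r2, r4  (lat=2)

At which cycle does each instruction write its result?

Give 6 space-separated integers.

Answer: 4 5 6 7 9 8

Derivation:
I0 add r2: issue@1 deps=(None,None) exec_start@1 write@4
I1 mul r4: issue@2 deps=(None,None) exec_start@2 write@5
I2 add r4: issue@3 deps=(None,None) exec_start@3 write@6
I3 mul r3: issue@4 deps=(0,None) exec_start@4 write@7
I4 add r1: issue@5 deps=(None,3) exec_start@7 write@9
I5 mul r3: issue@6 deps=(0,2) exec_start@6 write@8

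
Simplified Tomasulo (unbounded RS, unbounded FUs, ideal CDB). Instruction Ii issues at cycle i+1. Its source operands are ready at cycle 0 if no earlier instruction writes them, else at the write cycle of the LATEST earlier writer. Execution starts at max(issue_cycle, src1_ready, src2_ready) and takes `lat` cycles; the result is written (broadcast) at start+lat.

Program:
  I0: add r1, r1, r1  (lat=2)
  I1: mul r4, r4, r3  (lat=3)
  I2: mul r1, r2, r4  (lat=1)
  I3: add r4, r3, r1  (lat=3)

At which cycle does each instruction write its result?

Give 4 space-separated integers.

I0 add r1: issue@1 deps=(None,None) exec_start@1 write@3
I1 mul r4: issue@2 deps=(None,None) exec_start@2 write@5
I2 mul r1: issue@3 deps=(None,1) exec_start@5 write@6
I3 add r4: issue@4 deps=(None,2) exec_start@6 write@9

Answer: 3 5 6 9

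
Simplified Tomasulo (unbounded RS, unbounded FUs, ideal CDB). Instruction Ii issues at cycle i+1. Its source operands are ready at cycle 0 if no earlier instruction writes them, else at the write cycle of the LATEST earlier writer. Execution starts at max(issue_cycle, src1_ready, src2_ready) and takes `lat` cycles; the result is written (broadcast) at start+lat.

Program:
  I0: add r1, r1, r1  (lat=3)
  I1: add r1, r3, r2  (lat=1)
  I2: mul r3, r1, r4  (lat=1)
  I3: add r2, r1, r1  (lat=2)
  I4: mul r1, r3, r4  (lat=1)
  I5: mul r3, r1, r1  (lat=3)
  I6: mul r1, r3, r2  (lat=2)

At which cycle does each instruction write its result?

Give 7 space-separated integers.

I0 add r1: issue@1 deps=(None,None) exec_start@1 write@4
I1 add r1: issue@2 deps=(None,None) exec_start@2 write@3
I2 mul r3: issue@3 deps=(1,None) exec_start@3 write@4
I3 add r2: issue@4 deps=(1,1) exec_start@4 write@6
I4 mul r1: issue@5 deps=(2,None) exec_start@5 write@6
I5 mul r3: issue@6 deps=(4,4) exec_start@6 write@9
I6 mul r1: issue@7 deps=(5,3) exec_start@9 write@11

Answer: 4 3 4 6 6 9 11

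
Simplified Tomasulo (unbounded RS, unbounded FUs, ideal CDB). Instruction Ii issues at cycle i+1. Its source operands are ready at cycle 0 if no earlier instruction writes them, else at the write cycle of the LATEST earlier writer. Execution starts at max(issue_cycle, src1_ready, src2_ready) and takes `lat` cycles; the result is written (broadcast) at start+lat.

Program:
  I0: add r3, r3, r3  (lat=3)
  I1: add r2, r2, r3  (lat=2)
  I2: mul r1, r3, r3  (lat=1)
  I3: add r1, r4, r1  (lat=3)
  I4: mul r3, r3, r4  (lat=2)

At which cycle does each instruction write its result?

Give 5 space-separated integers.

Answer: 4 6 5 8 7

Derivation:
I0 add r3: issue@1 deps=(None,None) exec_start@1 write@4
I1 add r2: issue@2 deps=(None,0) exec_start@4 write@6
I2 mul r1: issue@3 deps=(0,0) exec_start@4 write@5
I3 add r1: issue@4 deps=(None,2) exec_start@5 write@8
I4 mul r3: issue@5 deps=(0,None) exec_start@5 write@7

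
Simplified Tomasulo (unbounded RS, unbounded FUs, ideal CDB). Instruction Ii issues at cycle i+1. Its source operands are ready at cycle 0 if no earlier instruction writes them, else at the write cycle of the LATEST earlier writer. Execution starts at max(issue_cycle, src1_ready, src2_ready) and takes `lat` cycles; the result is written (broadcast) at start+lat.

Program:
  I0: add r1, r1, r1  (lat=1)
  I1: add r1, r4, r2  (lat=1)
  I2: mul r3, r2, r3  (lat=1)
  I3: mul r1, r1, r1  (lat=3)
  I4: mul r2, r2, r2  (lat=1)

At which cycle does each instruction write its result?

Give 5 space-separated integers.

I0 add r1: issue@1 deps=(None,None) exec_start@1 write@2
I1 add r1: issue@2 deps=(None,None) exec_start@2 write@3
I2 mul r3: issue@3 deps=(None,None) exec_start@3 write@4
I3 mul r1: issue@4 deps=(1,1) exec_start@4 write@7
I4 mul r2: issue@5 deps=(None,None) exec_start@5 write@6

Answer: 2 3 4 7 6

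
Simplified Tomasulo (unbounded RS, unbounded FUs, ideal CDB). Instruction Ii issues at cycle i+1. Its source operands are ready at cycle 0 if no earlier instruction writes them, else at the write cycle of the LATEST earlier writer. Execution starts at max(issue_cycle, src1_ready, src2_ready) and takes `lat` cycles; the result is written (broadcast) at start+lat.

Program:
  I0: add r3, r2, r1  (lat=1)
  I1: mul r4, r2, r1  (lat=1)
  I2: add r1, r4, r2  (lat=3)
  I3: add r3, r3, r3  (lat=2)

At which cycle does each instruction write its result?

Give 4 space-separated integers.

Answer: 2 3 6 6

Derivation:
I0 add r3: issue@1 deps=(None,None) exec_start@1 write@2
I1 mul r4: issue@2 deps=(None,None) exec_start@2 write@3
I2 add r1: issue@3 deps=(1,None) exec_start@3 write@6
I3 add r3: issue@4 deps=(0,0) exec_start@4 write@6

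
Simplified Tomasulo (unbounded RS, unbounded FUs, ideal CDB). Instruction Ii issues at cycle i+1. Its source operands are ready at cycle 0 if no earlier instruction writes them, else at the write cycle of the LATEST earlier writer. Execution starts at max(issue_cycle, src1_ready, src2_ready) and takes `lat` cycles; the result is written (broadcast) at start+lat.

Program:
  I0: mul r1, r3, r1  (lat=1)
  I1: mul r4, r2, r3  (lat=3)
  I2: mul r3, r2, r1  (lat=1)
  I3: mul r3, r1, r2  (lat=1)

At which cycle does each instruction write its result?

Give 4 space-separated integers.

I0 mul r1: issue@1 deps=(None,None) exec_start@1 write@2
I1 mul r4: issue@2 deps=(None,None) exec_start@2 write@5
I2 mul r3: issue@3 deps=(None,0) exec_start@3 write@4
I3 mul r3: issue@4 deps=(0,None) exec_start@4 write@5

Answer: 2 5 4 5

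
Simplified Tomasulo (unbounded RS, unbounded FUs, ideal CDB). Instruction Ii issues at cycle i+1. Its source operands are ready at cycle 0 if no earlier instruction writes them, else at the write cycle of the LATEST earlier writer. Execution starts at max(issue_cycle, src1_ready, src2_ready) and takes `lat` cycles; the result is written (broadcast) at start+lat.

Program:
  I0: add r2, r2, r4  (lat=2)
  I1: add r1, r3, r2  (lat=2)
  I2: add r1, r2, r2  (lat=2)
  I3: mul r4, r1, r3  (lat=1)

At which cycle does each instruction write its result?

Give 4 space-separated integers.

Answer: 3 5 5 6

Derivation:
I0 add r2: issue@1 deps=(None,None) exec_start@1 write@3
I1 add r1: issue@2 deps=(None,0) exec_start@3 write@5
I2 add r1: issue@3 deps=(0,0) exec_start@3 write@5
I3 mul r4: issue@4 deps=(2,None) exec_start@5 write@6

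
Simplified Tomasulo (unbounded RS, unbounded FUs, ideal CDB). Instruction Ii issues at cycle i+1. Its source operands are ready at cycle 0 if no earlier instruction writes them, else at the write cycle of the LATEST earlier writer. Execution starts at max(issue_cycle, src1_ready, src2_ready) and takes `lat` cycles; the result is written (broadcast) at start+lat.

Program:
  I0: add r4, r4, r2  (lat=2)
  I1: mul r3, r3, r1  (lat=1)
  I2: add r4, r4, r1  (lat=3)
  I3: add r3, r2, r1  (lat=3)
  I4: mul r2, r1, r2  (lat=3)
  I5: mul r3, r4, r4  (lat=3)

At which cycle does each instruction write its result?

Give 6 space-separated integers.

I0 add r4: issue@1 deps=(None,None) exec_start@1 write@3
I1 mul r3: issue@2 deps=(None,None) exec_start@2 write@3
I2 add r4: issue@3 deps=(0,None) exec_start@3 write@6
I3 add r3: issue@4 deps=(None,None) exec_start@4 write@7
I4 mul r2: issue@5 deps=(None,None) exec_start@5 write@8
I5 mul r3: issue@6 deps=(2,2) exec_start@6 write@9

Answer: 3 3 6 7 8 9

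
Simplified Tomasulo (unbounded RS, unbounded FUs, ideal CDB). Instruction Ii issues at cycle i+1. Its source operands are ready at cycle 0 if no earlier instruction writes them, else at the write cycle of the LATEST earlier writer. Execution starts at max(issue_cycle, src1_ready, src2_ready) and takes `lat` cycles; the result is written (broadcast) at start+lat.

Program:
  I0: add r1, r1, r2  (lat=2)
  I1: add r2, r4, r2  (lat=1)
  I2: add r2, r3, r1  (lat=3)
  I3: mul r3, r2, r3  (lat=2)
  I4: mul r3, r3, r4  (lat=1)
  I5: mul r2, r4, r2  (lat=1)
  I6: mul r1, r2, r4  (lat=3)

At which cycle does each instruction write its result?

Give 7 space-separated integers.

I0 add r1: issue@1 deps=(None,None) exec_start@1 write@3
I1 add r2: issue@2 deps=(None,None) exec_start@2 write@3
I2 add r2: issue@3 deps=(None,0) exec_start@3 write@6
I3 mul r3: issue@4 deps=(2,None) exec_start@6 write@8
I4 mul r3: issue@5 deps=(3,None) exec_start@8 write@9
I5 mul r2: issue@6 deps=(None,2) exec_start@6 write@7
I6 mul r1: issue@7 deps=(5,None) exec_start@7 write@10

Answer: 3 3 6 8 9 7 10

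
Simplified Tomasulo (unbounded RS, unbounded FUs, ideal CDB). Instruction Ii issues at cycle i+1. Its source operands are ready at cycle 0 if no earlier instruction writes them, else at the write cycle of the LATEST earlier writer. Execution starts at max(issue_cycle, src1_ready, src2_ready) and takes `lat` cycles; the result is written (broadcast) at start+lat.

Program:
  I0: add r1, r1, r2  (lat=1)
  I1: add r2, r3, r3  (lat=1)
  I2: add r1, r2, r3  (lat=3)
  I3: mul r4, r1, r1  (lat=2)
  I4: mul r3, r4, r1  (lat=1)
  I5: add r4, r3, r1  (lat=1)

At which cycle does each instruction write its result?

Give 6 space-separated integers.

Answer: 2 3 6 8 9 10

Derivation:
I0 add r1: issue@1 deps=(None,None) exec_start@1 write@2
I1 add r2: issue@2 deps=(None,None) exec_start@2 write@3
I2 add r1: issue@3 deps=(1,None) exec_start@3 write@6
I3 mul r4: issue@4 deps=(2,2) exec_start@6 write@8
I4 mul r3: issue@5 deps=(3,2) exec_start@8 write@9
I5 add r4: issue@6 deps=(4,2) exec_start@9 write@10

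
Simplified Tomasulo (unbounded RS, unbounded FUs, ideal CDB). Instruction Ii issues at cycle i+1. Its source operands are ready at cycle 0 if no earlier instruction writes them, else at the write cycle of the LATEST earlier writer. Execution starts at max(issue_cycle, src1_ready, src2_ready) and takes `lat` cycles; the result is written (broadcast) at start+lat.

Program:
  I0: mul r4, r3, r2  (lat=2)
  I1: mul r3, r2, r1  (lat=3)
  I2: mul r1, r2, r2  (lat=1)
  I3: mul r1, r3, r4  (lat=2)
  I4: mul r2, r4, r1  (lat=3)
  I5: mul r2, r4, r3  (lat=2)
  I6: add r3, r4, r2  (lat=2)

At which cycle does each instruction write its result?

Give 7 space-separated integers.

I0 mul r4: issue@1 deps=(None,None) exec_start@1 write@3
I1 mul r3: issue@2 deps=(None,None) exec_start@2 write@5
I2 mul r1: issue@3 deps=(None,None) exec_start@3 write@4
I3 mul r1: issue@4 deps=(1,0) exec_start@5 write@7
I4 mul r2: issue@5 deps=(0,3) exec_start@7 write@10
I5 mul r2: issue@6 deps=(0,1) exec_start@6 write@8
I6 add r3: issue@7 deps=(0,5) exec_start@8 write@10

Answer: 3 5 4 7 10 8 10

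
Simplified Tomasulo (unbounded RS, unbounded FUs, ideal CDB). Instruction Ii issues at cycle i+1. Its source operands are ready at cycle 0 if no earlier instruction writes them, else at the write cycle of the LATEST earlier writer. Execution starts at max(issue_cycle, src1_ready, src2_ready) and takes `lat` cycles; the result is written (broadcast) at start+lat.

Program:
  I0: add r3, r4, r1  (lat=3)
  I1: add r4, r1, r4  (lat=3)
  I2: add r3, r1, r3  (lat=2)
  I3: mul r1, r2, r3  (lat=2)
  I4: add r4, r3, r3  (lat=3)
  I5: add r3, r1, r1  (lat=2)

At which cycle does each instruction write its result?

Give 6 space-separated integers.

I0 add r3: issue@1 deps=(None,None) exec_start@1 write@4
I1 add r4: issue@2 deps=(None,None) exec_start@2 write@5
I2 add r3: issue@3 deps=(None,0) exec_start@4 write@6
I3 mul r1: issue@4 deps=(None,2) exec_start@6 write@8
I4 add r4: issue@5 deps=(2,2) exec_start@6 write@9
I5 add r3: issue@6 deps=(3,3) exec_start@8 write@10

Answer: 4 5 6 8 9 10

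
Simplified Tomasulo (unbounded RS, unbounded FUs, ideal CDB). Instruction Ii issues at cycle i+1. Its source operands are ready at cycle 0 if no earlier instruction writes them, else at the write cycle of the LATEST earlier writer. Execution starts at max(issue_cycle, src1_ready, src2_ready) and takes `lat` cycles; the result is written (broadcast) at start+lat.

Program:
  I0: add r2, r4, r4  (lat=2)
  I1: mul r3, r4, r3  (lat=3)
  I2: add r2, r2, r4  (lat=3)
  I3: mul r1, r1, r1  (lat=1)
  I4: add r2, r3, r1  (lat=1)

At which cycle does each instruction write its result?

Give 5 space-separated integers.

I0 add r2: issue@1 deps=(None,None) exec_start@1 write@3
I1 mul r3: issue@2 deps=(None,None) exec_start@2 write@5
I2 add r2: issue@3 deps=(0,None) exec_start@3 write@6
I3 mul r1: issue@4 deps=(None,None) exec_start@4 write@5
I4 add r2: issue@5 deps=(1,3) exec_start@5 write@6

Answer: 3 5 6 5 6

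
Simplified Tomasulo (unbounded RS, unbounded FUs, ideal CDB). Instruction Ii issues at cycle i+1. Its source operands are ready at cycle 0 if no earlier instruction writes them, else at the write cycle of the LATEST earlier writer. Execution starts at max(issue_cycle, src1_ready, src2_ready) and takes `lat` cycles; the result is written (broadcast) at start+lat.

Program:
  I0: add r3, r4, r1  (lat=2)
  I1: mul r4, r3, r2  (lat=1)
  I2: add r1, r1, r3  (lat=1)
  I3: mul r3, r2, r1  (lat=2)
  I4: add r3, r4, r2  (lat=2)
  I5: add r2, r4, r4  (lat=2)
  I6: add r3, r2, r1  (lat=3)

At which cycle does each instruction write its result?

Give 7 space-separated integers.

Answer: 3 4 4 6 7 8 11

Derivation:
I0 add r3: issue@1 deps=(None,None) exec_start@1 write@3
I1 mul r4: issue@2 deps=(0,None) exec_start@3 write@4
I2 add r1: issue@3 deps=(None,0) exec_start@3 write@4
I3 mul r3: issue@4 deps=(None,2) exec_start@4 write@6
I4 add r3: issue@5 deps=(1,None) exec_start@5 write@7
I5 add r2: issue@6 deps=(1,1) exec_start@6 write@8
I6 add r3: issue@7 deps=(5,2) exec_start@8 write@11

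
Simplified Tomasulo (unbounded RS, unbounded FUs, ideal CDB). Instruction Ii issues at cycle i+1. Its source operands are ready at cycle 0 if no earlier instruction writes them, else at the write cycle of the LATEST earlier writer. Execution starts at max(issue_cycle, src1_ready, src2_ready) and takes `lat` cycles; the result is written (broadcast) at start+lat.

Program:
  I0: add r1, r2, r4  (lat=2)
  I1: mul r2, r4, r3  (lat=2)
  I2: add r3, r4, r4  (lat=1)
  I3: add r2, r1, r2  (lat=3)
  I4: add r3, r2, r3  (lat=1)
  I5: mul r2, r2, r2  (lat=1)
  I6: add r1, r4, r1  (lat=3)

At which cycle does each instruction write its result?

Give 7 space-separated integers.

I0 add r1: issue@1 deps=(None,None) exec_start@1 write@3
I1 mul r2: issue@2 deps=(None,None) exec_start@2 write@4
I2 add r3: issue@3 deps=(None,None) exec_start@3 write@4
I3 add r2: issue@4 deps=(0,1) exec_start@4 write@7
I4 add r3: issue@5 deps=(3,2) exec_start@7 write@8
I5 mul r2: issue@6 deps=(3,3) exec_start@7 write@8
I6 add r1: issue@7 deps=(None,0) exec_start@7 write@10

Answer: 3 4 4 7 8 8 10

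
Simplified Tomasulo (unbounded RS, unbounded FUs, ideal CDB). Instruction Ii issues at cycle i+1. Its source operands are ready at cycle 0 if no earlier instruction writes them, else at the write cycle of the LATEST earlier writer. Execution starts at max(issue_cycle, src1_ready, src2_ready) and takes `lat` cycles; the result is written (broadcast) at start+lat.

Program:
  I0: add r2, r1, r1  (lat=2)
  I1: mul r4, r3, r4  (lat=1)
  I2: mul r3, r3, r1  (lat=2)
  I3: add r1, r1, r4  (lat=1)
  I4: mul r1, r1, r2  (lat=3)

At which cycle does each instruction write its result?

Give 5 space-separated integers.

Answer: 3 3 5 5 8

Derivation:
I0 add r2: issue@1 deps=(None,None) exec_start@1 write@3
I1 mul r4: issue@2 deps=(None,None) exec_start@2 write@3
I2 mul r3: issue@3 deps=(None,None) exec_start@3 write@5
I3 add r1: issue@4 deps=(None,1) exec_start@4 write@5
I4 mul r1: issue@5 deps=(3,0) exec_start@5 write@8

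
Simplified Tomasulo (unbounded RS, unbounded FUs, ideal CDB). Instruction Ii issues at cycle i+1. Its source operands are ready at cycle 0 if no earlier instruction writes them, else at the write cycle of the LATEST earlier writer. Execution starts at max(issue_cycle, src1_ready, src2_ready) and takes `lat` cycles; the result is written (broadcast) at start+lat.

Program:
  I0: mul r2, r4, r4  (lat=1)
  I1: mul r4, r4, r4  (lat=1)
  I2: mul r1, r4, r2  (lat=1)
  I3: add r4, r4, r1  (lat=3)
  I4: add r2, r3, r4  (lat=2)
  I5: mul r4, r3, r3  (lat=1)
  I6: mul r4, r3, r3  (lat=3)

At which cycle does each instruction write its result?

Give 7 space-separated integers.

I0 mul r2: issue@1 deps=(None,None) exec_start@1 write@2
I1 mul r4: issue@2 deps=(None,None) exec_start@2 write@3
I2 mul r1: issue@3 deps=(1,0) exec_start@3 write@4
I3 add r4: issue@4 deps=(1,2) exec_start@4 write@7
I4 add r2: issue@5 deps=(None,3) exec_start@7 write@9
I5 mul r4: issue@6 deps=(None,None) exec_start@6 write@7
I6 mul r4: issue@7 deps=(None,None) exec_start@7 write@10

Answer: 2 3 4 7 9 7 10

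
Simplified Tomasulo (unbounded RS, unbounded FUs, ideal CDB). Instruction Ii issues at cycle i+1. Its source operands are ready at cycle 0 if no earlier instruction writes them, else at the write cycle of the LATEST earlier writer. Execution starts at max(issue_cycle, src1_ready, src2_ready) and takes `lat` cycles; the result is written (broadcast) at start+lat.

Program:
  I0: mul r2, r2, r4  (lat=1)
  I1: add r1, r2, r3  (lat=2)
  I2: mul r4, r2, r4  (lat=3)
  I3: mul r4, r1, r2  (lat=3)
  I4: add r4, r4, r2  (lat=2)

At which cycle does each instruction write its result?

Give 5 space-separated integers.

I0 mul r2: issue@1 deps=(None,None) exec_start@1 write@2
I1 add r1: issue@2 deps=(0,None) exec_start@2 write@4
I2 mul r4: issue@3 deps=(0,None) exec_start@3 write@6
I3 mul r4: issue@4 deps=(1,0) exec_start@4 write@7
I4 add r4: issue@5 deps=(3,0) exec_start@7 write@9

Answer: 2 4 6 7 9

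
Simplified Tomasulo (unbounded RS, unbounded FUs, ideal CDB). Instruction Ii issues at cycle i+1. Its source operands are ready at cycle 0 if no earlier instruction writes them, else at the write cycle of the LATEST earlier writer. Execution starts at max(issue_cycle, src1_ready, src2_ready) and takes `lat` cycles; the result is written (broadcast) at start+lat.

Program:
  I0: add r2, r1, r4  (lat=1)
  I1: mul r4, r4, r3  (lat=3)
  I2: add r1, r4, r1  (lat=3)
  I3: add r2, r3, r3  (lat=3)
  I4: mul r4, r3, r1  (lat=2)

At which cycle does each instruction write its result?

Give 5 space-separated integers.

I0 add r2: issue@1 deps=(None,None) exec_start@1 write@2
I1 mul r4: issue@2 deps=(None,None) exec_start@2 write@5
I2 add r1: issue@3 deps=(1,None) exec_start@5 write@8
I3 add r2: issue@4 deps=(None,None) exec_start@4 write@7
I4 mul r4: issue@5 deps=(None,2) exec_start@8 write@10

Answer: 2 5 8 7 10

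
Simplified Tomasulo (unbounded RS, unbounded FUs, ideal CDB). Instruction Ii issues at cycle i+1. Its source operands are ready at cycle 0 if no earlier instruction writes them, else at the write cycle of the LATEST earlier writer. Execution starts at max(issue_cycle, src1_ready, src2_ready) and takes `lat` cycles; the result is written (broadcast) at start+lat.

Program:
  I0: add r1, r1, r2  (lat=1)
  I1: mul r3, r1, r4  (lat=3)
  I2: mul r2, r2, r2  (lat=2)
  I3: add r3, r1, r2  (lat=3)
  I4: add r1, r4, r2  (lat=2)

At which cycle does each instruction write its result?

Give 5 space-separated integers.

Answer: 2 5 5 8 7

Derivation:
I0 add r1: issue@1 deps=(None,None) exec_start@1 write@2
I1 mul r3: issue@2 deps=(0,None) exec_start@2 write@5
I2 mul r2: issue@3 deps=(None,None) exec_start@3 write@5
I3 add r3: issue@4 deps=(0,2) exec_start@5 write@8
I4 add r1: issue@5 deps=(None,2) exec_start@5 write@7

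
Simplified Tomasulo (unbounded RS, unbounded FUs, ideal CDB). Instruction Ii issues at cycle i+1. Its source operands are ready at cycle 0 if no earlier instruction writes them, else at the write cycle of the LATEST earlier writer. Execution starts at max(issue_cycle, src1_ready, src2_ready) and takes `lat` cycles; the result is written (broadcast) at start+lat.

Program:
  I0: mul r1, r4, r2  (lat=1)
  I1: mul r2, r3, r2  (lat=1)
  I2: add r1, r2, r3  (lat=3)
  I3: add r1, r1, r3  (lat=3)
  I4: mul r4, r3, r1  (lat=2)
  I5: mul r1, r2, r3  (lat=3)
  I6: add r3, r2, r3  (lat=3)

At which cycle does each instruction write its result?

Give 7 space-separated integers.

I0 mul r1: issue@1 deps=(None,None) exec_start@1 write@2
I1 mul r2: issue@2 deps=(None,None) exec_start@2 write@3
I2 add r1: issue@3 deps=(1,None) exec_start@3 write@6
I3 add r1: issue@4 deps=(2,None) exec_start@6 write@9
I4 mul r4: issue@5 deps=(None,3) exec_start@9 write@11
I5 mul r1: issue@6 deps=(1,None) exec_start@6 write@9
I6 add r3: issue@7 deps=(1,None) exec_start@7 write@10

Answer: 2 3 6 9 11 9 10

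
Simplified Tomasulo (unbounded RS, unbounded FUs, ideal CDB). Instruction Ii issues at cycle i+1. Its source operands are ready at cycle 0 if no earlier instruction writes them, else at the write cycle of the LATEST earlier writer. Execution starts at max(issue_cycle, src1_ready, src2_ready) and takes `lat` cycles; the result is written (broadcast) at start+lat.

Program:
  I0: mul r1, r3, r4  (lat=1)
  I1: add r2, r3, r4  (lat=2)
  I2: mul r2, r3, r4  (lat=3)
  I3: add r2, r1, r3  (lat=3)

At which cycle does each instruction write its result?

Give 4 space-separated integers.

I0 mul r1: issue@1 deps=(None,None) exec_start@1 write@2
I1 add r2: issue@2 deps=(None,None) exec_start@2 write@4
I2 mul r2: issue@3 deps=(None,None) exec_start@3 write@6
I3 add r2: issue@4 deps=(0,None) exec_start@4 write@7

Answer: 2 4 6 7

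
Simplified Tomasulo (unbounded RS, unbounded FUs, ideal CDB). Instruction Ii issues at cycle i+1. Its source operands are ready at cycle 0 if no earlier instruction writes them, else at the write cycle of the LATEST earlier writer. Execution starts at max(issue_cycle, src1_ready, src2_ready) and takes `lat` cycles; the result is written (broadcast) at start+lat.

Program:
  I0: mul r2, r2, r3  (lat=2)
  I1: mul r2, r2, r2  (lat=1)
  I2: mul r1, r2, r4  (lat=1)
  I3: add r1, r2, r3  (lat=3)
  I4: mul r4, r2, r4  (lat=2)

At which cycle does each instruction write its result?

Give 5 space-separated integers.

Answer: 3 4 5 7 7

Derivation:
I0 mul r2: issue@1 deps=(None,None) exec_start@1 write@3
I1 mul r2: issue@2 deps=(0,0) exec_start@3 write@4
I2 mul r1: issue@3 deps=(1,None) exec_start@4 write@5
I3 add r1: issue@4 deps=(1,None) exec_start@4 write@7
I4 mul r4: issue@5 deps=(1,None) exec_start@5 write@7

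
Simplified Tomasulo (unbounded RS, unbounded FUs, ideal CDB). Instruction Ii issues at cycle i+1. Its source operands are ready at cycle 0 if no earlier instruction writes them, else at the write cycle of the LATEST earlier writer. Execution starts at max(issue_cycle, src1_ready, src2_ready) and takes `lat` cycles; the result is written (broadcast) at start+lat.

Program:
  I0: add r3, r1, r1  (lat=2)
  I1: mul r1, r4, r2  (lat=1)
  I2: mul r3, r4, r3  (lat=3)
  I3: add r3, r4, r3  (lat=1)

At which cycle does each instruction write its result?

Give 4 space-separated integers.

I0 add r3: issue@1 deps=(None,None) exec_start@1 write@3
I1 mul r1: issue@2 deps=(None,None) exec_start@2 write@3
I2 mul r3: issue@3 deps=(None,0) exec_start@3 write@6
I3 add r3: issue@4 deps=(None,2) exec_start@6 write@7

Answer: 3 3 6 7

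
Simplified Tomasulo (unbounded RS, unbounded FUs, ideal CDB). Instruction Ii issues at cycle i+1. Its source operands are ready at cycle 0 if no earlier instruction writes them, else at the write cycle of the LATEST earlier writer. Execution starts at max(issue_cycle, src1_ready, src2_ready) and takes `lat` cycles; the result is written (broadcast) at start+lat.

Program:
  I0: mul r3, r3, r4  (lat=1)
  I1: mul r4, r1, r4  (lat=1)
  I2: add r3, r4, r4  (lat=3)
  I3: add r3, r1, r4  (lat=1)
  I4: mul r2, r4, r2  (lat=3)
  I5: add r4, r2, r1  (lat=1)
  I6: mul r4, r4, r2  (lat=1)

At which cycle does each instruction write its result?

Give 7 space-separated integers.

Answer: 2 3 6 5 8 9 10

Derivation:
I0 mul r3: issue@1 deps=(None,None) exec_start@1 write@2
I1 mul r4: issue@2 deps=(None,None) exec_start@2 write@3
I2 add r3: issue@3 deps=(1,1) exec_start@3 write@6
I3 add r3: issue@4 deps=(None,1) exec_start@4 write@5
I4 mul r2: issue@5 deps=(1,None) exec_start@5 write@8
I5 add r4: issue@6 deps=(4,None) exec_start@8 write@9
I6 mul r4: issue@7 deps=(5,4) exec_start@9 write@10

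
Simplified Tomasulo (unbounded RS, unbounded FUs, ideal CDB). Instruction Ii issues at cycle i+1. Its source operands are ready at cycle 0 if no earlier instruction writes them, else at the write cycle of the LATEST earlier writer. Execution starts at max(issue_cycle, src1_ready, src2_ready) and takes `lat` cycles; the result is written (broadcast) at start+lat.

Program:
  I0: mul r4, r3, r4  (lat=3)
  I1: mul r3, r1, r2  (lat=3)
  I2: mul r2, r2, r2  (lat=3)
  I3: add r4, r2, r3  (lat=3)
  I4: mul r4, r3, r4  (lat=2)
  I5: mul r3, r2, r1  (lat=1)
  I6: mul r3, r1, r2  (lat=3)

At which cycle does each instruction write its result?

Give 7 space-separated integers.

I0 mul r4: issue@1 deps=(None,None) exec_start@1 write@4
I1 mul r3: issue@2 deps=(None,None) exec_start@2 write@5
I2 mul r2: issue@3 deps=(None,None) exec_start@3 write@6
I3 add r4: issue@4 deps=(2,1) exec_start@6 write@9
I4 mul r4: issue@5 deps=(1,3) exec_start@9 write@11
I5 mul r3: issue@6 deps=(2,None) exec_start@6 write@7
I6 mul r3: issue@7 deps=(None,2) exec_start@7 write@10

Answer: 4 5 6 9 11 7 10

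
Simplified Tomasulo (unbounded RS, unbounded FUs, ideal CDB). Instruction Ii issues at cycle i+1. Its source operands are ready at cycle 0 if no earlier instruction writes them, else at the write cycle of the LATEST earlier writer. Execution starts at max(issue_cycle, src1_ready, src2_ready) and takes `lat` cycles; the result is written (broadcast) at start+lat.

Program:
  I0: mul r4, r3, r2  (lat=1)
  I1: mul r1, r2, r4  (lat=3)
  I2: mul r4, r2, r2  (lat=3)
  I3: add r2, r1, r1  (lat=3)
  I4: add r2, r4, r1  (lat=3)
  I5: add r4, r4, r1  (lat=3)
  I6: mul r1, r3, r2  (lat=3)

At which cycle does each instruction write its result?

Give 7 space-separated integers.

I0 mul r4: issue@1 deps=(None,None) exec_start@1 write@2
I1 mul r1: issue@2 deps=(None,0) exec_start@2 write@5
I2 mul r4: issue@3 deps=(None,None) exec_start@3 write@6
I3 add r2: issue@4 deps=(1,1) exec_start@5 write@8
I4 add r2: issue@5 deps=(2,1) exec_start@6 write@9
I5 add r4: issue@6 deps=(2,1) exec_start@6 write@9
I6 mul r1: issue@7 deps=(None,4) exec_start@9 write@12

Answer: 2 5 6 8 9 9 12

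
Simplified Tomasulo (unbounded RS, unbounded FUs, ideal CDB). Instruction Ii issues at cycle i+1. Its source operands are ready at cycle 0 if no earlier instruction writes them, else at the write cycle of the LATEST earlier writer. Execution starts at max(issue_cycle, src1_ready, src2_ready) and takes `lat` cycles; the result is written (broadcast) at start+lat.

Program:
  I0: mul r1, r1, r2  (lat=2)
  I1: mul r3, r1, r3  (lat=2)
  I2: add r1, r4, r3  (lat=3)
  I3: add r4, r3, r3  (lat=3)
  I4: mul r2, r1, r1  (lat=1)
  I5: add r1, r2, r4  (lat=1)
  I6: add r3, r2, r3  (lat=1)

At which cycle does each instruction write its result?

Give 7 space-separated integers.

Answer: 3 5 8 8 9 10 10

Derivation:
I0 mul r1: issue@1 deps=(None,None) exec_start@1 write@3
I1 mul r3: issue@2 deps=(0,None) exec_start@3 write@5
I2 add r1: issue@3 deps=(None,1) exec_start@5 write@8
I3 add r4: issue@4 deps=(1,1) exec_start@5 write@8
I4 mul r2: issue@5 deps=(2,2) exec_start@8 write@9
I5 add r1: issue@6 deps=(4,3) exec_start@9 write@10
I6 add r3: issue@7 deps=(4,1) exec_start@9 write@10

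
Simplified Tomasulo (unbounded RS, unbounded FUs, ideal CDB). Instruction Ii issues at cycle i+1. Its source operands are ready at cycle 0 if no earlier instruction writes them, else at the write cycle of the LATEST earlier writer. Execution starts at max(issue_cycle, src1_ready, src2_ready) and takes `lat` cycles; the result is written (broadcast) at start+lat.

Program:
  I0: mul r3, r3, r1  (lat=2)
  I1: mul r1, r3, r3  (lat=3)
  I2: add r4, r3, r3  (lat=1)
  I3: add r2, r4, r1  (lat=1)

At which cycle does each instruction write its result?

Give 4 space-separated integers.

I0 mul r3: issue@1 deps=(None,None) exec_start@1 write@3
I1 mul r1: issue@2 deps=(0,0) exec_start@3 write@6
I2 add r4: issue@3 deps=(0,0) exec_start@3 write@4
I3 add r2: issue@4 deps=(2,1) exec_start@6 write@7

Answer: 3 6 4 7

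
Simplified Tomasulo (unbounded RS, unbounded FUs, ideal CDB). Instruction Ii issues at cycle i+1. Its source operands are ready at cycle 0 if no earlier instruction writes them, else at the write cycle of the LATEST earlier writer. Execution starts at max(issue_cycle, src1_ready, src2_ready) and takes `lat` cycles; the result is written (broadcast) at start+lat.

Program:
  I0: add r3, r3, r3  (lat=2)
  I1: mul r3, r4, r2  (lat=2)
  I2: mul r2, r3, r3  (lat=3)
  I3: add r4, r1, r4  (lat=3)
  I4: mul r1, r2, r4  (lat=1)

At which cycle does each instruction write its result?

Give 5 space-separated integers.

Answer: 3 4 7 7 8

Derivation:
I0 add r3: issue@1 deps=(None,None) exec_start@1 write@3
I1 mul r3: issue@2 deps=(None,None) exec_start@2 write@4
I2 mul r2: issue@3 deps=(1,1) exec_start@4 write@7
I3 add r4: issue@4 deps=(None,None) exec_start@4 write@7
I4 mul r1: issue@5 deps=(2,3) exec_start@7 write@8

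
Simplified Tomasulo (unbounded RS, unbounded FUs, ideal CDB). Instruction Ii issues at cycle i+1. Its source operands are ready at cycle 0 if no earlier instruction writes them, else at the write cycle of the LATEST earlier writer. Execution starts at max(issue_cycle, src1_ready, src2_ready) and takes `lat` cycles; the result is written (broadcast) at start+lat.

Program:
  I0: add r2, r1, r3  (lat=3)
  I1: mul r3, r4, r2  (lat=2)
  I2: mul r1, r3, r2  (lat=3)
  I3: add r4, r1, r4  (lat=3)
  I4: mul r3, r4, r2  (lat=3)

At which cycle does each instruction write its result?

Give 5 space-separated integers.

Answer: 4 6 9 12 15

Derivation:
I0 add r2: issue@1 deps=(None,None) exec_start@1 write@4
I1 mul r3: issue@2 deps=(None,0) exec_start@4 write@6
I2 mul r1: issue@3 deps=(1,0) exec_start@6 write@9
I3 add r4: issue@4 deps=(2,None) exec_start@9 write@12
I4 mul r3: issue@5 deps=(3,0) exec_start@12 write@15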